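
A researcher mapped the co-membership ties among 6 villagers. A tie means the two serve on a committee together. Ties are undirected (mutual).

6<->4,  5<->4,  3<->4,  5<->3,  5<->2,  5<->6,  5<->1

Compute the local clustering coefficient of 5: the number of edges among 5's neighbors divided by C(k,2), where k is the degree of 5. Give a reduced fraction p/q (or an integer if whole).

5's neighbors: 1, 2, 3, 4, and 6 (k = 5).
Possible neighbor pairs: C(5,2) = 10. Edges among them: 3–4, 4–6 → e = 2.
Clustering(5) = 2/10 = 1/5.

1/5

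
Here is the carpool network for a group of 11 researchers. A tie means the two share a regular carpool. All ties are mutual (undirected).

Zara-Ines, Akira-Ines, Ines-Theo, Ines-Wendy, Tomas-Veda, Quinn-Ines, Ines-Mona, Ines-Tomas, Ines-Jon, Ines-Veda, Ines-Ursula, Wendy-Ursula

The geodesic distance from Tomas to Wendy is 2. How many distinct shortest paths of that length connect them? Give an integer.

1

The shortest distance is 2, and the only length-2 path is Tomas–Ines–Wendy. So there is exactly 1 shortest path.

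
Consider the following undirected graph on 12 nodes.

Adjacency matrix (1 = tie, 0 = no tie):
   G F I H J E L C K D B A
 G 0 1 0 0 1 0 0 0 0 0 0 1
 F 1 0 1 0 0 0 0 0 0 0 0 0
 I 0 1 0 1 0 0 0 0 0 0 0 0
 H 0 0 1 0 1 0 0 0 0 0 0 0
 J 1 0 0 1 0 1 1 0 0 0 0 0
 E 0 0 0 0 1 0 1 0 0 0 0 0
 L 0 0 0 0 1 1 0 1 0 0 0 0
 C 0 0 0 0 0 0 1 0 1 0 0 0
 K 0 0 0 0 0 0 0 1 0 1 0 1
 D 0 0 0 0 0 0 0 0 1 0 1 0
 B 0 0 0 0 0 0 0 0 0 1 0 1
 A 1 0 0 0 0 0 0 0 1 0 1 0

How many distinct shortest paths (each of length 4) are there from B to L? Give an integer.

3

The shortest distance is 4. The length-4 paths are: B–A–G–J–L; B–D–K–C–L; B–A–K–C–L.
That gives 3 distinct shortest paths.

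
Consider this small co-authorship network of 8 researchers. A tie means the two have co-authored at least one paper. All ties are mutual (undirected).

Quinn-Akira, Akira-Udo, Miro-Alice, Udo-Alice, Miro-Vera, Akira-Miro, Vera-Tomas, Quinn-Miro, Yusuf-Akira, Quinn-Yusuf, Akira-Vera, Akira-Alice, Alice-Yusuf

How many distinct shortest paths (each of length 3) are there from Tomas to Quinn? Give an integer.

The shortest distance is 3. The length-3 paths are: Tomas–Vera–Miro–Quinn; Tomas–Vera–Akira–Quinn.
That gives 2 distinct shortest paths.

2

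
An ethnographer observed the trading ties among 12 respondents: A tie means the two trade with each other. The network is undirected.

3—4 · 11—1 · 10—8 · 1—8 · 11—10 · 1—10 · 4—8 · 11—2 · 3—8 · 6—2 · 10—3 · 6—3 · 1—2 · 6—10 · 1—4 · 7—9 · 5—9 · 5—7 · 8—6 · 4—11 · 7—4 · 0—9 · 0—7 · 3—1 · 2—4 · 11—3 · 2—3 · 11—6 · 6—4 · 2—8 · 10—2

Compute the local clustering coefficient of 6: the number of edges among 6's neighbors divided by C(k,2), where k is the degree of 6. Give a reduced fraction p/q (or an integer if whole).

13/15

6's neighbors: 2, 3, 4, 8, 10, and 11 (k = 6).
Possible neighbor pairs: C(6,2) = 15. Edges among them: 2–3, 2–4, 2–8, 2–10, 2–11, 3–4, 3–8, 3–10, 3–11, 4–8, 4–11, 8–10, 10–11 → e = 13.
Clustering(6) = 13/15.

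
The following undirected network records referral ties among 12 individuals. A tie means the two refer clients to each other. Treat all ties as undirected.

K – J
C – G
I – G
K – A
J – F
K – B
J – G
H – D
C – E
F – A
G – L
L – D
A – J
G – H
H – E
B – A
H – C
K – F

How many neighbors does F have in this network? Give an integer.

3

F is directly tied to A, J, and K. That is 3 neighbors, so the degree of F is 3.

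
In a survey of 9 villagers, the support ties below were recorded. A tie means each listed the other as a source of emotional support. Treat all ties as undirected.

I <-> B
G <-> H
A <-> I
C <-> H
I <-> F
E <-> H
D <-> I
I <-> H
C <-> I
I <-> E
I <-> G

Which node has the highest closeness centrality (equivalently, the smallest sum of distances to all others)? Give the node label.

I

Farness (sum of distances to all others) for each node — A:15, B:15, C:14, D:15, E:14, F:15, G:14, H:12, I:8.
The smallest farness is 8, for I, so I has the highest closeness.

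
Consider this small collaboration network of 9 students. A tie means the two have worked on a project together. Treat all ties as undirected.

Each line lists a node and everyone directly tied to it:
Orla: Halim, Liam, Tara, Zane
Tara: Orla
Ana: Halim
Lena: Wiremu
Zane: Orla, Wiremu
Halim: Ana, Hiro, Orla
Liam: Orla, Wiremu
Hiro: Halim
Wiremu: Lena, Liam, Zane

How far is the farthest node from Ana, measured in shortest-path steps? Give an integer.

5

Distances from Ana: Halim:1, Hiro:2, Lena:5, Liam:3, Orla:2, Tara:3, Wiremu:4, Zane:3.
The largest is 5 (to Lena), so the eccentricity of Ana is 5.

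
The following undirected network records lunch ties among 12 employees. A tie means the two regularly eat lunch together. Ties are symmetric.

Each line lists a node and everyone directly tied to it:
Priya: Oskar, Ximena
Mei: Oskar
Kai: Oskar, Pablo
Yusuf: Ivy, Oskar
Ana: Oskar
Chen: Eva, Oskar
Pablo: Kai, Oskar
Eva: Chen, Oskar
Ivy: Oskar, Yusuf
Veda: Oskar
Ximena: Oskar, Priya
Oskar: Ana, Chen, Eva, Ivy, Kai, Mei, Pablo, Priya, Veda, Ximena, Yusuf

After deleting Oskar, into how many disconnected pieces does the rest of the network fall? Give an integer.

7

Without Oskar, the remaining ties split the others into: {Priya, Ximena}; {Ana}; {Chen, Eva}; {Ivy, Yusuf}; {Veda}; {Kai, Pablo}; {Mei}.
That's 7 separate components.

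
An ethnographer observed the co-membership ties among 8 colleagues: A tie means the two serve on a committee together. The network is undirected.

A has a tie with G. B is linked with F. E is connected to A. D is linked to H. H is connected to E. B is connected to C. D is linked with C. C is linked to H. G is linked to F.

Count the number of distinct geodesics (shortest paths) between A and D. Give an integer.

The shortest distance is 3, and the only length-3 path is A–E–H–D. So there is exactly 1 shortest path.

1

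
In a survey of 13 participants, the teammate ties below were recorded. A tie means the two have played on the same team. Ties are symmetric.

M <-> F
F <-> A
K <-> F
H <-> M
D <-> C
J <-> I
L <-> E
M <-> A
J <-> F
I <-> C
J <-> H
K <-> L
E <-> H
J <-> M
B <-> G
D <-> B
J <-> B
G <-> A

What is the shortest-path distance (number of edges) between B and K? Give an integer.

3

One shortest route is B – J – F – K, which uses 3 edges, and at distance 2 from B we only reach {A, C, F, H, I, M}, which does not include K. So d(B,K) = 3.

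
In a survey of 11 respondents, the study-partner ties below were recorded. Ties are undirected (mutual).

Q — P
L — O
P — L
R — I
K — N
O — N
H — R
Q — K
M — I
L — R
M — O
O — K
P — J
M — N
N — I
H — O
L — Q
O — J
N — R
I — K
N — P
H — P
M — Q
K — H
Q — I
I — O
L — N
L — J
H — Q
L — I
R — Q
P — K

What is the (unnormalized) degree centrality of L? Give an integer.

L is directly tied to I, J, N, O, P, Q, and R. That is 7 neighbors, so the degree of L is 7.

7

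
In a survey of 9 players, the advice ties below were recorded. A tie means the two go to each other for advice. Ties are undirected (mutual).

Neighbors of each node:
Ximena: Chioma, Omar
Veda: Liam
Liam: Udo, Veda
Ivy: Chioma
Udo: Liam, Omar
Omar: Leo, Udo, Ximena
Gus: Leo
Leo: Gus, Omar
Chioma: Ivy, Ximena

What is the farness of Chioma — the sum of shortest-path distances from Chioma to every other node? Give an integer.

23

Distances from Chioma: Gus:4, Ivy:1, Leo:3, Liam:4, Omar:2, Udo:3, Veda:5, Ximena:1.
Sum = 4 + 1 + 3 + 4 + 2 + 3 + 5 + 1 = 23.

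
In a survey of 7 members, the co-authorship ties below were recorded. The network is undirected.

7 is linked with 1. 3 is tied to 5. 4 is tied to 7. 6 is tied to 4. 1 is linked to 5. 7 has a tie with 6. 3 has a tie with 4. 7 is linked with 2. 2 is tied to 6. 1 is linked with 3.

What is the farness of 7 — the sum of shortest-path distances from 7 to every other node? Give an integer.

8

Distances from 7: 1:1, 2:1, 3:2, 4:1, 5:2, 6:1.
Sum = 1 + 1 + 2 + 1 + 2 + 1 = 8.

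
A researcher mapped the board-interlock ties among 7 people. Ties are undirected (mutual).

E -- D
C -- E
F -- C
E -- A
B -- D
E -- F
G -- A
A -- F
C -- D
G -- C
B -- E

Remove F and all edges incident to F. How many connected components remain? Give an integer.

F's neighbors (A, C, and E) remain reachable from one another through other ties, so the rest of the network stays in one piece.

1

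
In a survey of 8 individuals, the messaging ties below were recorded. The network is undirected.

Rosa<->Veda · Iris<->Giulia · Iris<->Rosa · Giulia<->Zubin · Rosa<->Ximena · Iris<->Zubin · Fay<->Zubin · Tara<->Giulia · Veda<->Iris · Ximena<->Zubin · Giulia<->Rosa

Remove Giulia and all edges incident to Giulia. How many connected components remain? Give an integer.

Without Giulia, the remaining ties split the others into: {Fay, Iris, Rosa, Veda, Ximena, Zubin}; {Tara}.
That's 2 separate components.

2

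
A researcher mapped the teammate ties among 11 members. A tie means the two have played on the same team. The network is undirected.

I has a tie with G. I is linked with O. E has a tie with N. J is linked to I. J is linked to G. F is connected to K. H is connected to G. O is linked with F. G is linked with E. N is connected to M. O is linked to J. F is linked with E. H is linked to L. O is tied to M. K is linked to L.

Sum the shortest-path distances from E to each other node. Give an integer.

Distances from E: F:1, G:1, H:2, I:2, J:2, K:2, L:3, M:2, N:1, O:2.
Sum = 1 + 1 + 2 + 2 + 2 + 2 + 3 + 2 + 1 + 2 = 18.

18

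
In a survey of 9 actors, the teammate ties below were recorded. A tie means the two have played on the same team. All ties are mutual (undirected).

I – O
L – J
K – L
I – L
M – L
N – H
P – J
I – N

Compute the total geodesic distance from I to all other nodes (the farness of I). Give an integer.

Distances from I: H:2, J:2, K:2, L:1, M:2, N:1, O:1, P:3.
Sum = 2 + 2 + 2 + 1 + 2 + 1 + 1 + 3 = 14.

14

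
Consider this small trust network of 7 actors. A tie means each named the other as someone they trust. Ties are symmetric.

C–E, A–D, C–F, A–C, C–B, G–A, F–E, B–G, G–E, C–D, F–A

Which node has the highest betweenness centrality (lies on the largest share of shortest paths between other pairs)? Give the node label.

Unnormalized betweenness of each node: A:7/3, B:1/3, C:29/6, D:0, E:5/6, F:1/3, G:4/3.
C has the largest value, 29/6, making it the main broker — the node through which the most shortest paths run.

C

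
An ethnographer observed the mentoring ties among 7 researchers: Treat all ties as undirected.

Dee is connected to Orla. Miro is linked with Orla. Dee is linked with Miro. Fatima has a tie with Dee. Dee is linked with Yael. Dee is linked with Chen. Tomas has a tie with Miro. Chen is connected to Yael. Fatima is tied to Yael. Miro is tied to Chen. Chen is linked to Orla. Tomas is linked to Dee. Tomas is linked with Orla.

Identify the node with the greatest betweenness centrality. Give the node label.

Dee

Unnormalized betweenness of each node: Chen:1, Dee:35/6, Fatima:0, Miro:1/3, Orla:1/3, Tomas:0, Yael:1/2.
Dee has the largest value, 35/6, making it the main broker — the node through which the most shortest paths run.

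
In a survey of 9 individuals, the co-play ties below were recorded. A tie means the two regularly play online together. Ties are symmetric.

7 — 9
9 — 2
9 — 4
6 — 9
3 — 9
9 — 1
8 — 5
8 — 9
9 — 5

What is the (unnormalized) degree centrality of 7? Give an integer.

1

7 is directly tied to 9. That is 1 neighbor, so the degree of 7 is 1.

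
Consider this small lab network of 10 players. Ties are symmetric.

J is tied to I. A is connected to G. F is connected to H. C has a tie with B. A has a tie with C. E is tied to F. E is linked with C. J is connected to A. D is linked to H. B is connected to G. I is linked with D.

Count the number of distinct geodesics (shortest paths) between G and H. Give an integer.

3

The shortest distance is 5. The length-5 paths are: G–B–C–E–F–H; G–A–C–E–F–H; G–A–J–I–D–H.
That gives 3 distinct shortest paths.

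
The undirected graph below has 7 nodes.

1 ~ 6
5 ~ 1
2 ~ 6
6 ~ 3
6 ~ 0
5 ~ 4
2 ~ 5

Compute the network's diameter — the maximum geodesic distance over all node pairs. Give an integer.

4

Eccentricity of each node (its greatest distance to any other): 0:4, 1:2, 2:2, 3:4, 4:4, 5:3, 6:3.
The maximum eccentricity is 4, realized for instance by the pair 3–4 via 3 – 6 – 1 – 5 – 4. So the diameter is 4.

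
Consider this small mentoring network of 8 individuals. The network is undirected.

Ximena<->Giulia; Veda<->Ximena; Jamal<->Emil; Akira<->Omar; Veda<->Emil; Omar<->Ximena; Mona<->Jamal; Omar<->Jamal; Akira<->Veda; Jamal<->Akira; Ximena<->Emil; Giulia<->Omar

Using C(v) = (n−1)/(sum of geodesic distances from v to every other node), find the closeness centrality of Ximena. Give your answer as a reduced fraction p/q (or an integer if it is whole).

7/11

Distances from Ximena: Akira:2, Emil:1, Giulia:1, Jamal:2, Mona:3, Omar:1, Veda:1. Sum = 11.
n = 8, so closeness = 7/11.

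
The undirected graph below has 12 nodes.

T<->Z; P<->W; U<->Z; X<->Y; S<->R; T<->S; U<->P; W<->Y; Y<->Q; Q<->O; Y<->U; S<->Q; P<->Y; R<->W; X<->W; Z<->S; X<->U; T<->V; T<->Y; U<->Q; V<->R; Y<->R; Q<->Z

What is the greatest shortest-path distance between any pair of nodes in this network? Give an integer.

4

Eccentricity of each node (its greatest distance to any other): O:4, P:3, Q:3, R:3, S:3, T:3, U:3, V:4, W:3, X:3, Y:2, Z:3.
The maximum eccentricity is 4, realized for instance by the pair V–O via V – T – S – Q – O. So the diameter is 4.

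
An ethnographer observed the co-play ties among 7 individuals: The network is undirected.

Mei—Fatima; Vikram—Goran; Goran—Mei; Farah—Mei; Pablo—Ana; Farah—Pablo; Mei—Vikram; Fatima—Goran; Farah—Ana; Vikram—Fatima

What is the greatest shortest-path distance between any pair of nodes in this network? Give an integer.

3

Eccentricity of each node (its greatest distance to any other): Ana:3, Farah:2, Fatima:3, Goran:3, Mei:2, Pablo:3, Vikram:3.
The maximum eccentricity is 3, realized for instance by the pair Vikram–Ana via Vikram – Mei – Farah – Ana. So the diameter is 3.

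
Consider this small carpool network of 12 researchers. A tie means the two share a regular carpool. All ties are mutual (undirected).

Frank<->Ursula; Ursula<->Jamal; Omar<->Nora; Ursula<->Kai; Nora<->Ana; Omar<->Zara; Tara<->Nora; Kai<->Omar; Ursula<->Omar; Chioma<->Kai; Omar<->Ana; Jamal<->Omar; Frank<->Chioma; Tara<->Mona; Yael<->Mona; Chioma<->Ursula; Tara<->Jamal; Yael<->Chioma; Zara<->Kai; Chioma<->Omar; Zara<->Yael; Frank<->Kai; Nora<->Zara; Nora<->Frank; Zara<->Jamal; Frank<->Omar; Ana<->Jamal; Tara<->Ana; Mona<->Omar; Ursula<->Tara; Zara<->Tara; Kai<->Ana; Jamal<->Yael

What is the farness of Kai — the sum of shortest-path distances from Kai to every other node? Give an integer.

16

Distances from Kai: Ana:1, Chioma:1, Frank:1, Jamal:2, Mona:2, Nora:2, Omar:1, Tara:2, Ursula:1, Yael:2, Zara:1.
Sum = 1 + 1 + 1 + 2 + 2 + 2 + 1 + 2 + 1 + 2 + 1 = 16.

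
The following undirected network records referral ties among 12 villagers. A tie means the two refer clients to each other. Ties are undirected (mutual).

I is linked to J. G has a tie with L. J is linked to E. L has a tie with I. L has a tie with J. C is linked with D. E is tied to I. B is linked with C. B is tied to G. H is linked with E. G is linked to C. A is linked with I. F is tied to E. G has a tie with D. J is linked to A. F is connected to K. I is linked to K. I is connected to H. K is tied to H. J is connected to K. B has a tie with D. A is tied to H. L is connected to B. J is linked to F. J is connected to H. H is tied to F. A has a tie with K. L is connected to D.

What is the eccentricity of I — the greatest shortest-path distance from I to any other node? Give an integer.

3

Distances from I: A:1, B:2, C:3, D:2, E:1, F:2, G:2, H:1, J:1, K:1, L:1.
The largest is 3 (to C), so the eccentricity of I is 3.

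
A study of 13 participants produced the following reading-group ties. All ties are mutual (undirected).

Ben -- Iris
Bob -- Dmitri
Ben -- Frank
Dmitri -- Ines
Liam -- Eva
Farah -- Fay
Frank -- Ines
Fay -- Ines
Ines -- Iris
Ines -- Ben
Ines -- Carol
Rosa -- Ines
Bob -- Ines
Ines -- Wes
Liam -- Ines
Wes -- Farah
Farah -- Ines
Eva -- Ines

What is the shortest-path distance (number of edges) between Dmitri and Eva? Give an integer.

2

One shortest route is Dmitri – Ines – Eva, which uses 2 edges, and Dmitri and Eva are not directly tied, so nothing shorter exists. So d(Dmitri,Eva) = 2.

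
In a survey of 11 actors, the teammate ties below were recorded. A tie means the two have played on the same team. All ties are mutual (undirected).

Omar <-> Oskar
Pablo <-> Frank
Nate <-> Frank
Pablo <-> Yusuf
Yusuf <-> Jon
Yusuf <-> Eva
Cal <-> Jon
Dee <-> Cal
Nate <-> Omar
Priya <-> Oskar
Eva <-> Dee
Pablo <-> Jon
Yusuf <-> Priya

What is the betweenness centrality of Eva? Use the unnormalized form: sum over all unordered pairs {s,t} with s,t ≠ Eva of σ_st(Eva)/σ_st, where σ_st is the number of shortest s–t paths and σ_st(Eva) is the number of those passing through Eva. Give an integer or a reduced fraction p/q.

Pairs whose geodesics pass through Eva — Priya–Dee: 1; Oskar–Dee: 1; Omar–Dee: 1; Nate–Dee: 1/2; Frank–Dee: 1/2; Pablo–Dee: 1/2; Dee–Yusuf: 1.
All other pairs contribute 0.
Summing the contributions gives betweenness(Eva) = 11/2.

11/2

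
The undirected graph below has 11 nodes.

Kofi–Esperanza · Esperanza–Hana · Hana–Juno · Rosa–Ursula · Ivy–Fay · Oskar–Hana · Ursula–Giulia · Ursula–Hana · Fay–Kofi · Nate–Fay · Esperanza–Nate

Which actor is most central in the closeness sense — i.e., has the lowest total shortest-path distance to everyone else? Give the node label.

Hana

Farness (sum of distances to all others) for each node — Esperanza:20, Fay:30, Giulia:33, Hana:19, Ivy:39, Juno:28, Kofi:25, Nate:25, Oskar:28, Rosa:33, Ursula:24.
The smallest farness is 19, for Hana, so Hana has the highest closeness.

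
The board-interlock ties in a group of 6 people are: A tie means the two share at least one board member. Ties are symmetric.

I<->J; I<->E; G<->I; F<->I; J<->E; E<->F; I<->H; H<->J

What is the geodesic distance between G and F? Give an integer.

One shortest route is G – I – F, which uses 2 edges, and G and F are not directly tied, so nothing shorter exists. So d(G,F) = 2.

2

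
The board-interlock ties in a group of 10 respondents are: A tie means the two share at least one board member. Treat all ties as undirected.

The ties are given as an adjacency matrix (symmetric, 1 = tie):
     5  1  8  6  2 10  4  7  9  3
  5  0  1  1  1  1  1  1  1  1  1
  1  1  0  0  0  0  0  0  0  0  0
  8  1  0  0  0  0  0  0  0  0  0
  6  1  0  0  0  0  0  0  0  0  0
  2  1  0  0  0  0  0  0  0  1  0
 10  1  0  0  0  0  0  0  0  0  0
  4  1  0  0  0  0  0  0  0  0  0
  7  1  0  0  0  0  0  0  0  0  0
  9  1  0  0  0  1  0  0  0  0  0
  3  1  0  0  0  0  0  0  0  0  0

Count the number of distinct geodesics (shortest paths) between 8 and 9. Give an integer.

The shortest distance is 2, and the only length-2 path is 8–5–9. So there is exactly 1 shortest path.

1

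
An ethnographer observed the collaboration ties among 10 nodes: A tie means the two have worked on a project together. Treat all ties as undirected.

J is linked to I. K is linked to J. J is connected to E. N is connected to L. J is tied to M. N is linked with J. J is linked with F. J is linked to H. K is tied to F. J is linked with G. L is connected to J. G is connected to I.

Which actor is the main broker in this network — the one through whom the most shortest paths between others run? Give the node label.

Unnormalized betweenness of each node: E:0, F:0, G:0, H:0, I:0, J:33, K:0, L:0, M:0, N:0.
J has the largest value, 33, making it the main broker — the node through which the most shortest paths run.

J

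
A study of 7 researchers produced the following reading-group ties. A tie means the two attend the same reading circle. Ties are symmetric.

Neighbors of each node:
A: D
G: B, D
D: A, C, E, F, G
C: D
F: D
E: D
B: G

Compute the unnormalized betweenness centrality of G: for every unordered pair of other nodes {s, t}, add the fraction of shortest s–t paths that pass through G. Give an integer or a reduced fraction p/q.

5

Pairs whose geodesics pass through G — A–B: 1; E–B: 1; B–F: 1; B–C: 1; B–D: 1.
All other pairs contribute 0.
Summing the contributions gives betweenness(G) = 5.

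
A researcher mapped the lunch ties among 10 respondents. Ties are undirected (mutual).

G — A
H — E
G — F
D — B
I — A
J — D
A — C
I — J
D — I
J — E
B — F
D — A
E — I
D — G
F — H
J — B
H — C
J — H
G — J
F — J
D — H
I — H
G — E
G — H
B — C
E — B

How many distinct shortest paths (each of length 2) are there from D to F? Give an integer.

4

The shortest distance is 2. The length-2 paths are: D–H–F; D–B–F; D–J–F; D–G–F.
That gives 4 distinct shortest paths.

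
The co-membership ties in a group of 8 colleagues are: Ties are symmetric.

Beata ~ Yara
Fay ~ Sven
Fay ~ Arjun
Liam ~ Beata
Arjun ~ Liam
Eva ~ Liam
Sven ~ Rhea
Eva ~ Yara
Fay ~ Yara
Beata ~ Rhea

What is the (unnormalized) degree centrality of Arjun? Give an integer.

Arjun is directly tied to Fay and Liam. That is 2 neighbors, so the degree of Arjun is 2.

2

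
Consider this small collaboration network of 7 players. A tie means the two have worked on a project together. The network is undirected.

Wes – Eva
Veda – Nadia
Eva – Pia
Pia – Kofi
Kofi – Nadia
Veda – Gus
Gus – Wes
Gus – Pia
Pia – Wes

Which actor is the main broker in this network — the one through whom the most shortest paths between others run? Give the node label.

Pia

Unnormalized betweenness of each node: Eva:0, Gus:7/2, Kofi:5/2, Nadia:1, Pia:11/2, Veda:3/2, Wes:1.
Pia has the largest value, 11/2, making it the main broker — the node through which the most shortest paths run.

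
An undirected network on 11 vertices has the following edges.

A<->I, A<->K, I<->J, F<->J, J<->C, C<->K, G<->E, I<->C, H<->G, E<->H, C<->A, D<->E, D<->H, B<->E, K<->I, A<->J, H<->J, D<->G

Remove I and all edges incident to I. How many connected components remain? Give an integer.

I's neighbors (A, C, J, and K) remain reachable from one another through other ties, so the rest of the network stays in one piece.

1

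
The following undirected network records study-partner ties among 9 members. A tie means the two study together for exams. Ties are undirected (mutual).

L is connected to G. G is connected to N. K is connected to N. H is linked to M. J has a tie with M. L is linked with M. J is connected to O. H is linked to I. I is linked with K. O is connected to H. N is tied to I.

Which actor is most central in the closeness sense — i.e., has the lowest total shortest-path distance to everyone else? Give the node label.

Farness (sum of distances to all others) for each node — G:18, H:14, I:15, J:20, K:19, L:17, M:15, N:17, O:19.
The smallest farness is 14, for H, so H has the highest closeness.

H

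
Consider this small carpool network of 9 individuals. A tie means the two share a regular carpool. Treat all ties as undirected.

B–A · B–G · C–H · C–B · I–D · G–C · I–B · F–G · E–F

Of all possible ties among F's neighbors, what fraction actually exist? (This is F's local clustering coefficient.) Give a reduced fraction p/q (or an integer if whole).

F's neighbors: E and G (k = 2).
Possible neighbor pairs: C(2,2) = 1. Edges among them: none → e = 0.
Clustering(F) = 0/1.

0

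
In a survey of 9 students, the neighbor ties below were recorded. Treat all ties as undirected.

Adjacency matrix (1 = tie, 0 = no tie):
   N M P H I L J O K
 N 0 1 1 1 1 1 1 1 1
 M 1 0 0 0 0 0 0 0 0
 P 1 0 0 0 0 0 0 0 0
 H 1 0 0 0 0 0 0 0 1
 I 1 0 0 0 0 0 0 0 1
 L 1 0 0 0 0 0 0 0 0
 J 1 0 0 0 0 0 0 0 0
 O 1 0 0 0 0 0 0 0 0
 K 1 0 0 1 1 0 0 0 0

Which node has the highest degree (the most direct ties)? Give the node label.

N

Degrees — H:2, I:2, J:1, K:3, L:1, M:1, N:8, O:1, P:1.
The maximum is 8, attained only by N.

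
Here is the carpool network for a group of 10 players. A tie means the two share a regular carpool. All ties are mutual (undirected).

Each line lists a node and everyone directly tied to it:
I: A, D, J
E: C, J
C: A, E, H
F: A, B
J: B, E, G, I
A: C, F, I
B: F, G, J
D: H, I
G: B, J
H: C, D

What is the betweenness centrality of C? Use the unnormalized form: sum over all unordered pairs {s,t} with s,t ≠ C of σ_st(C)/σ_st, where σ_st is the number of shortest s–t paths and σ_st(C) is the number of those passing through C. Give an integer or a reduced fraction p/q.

Pairs whose geodesics pass through C — E–F: 1/2; E–A: 1; E–D: 1/2; E–H: 1; J–H: 1/2; G–H: 1/2; B–H: 2/3; F–H: 1; A–H: 1.
All other pairs contribute 0.
Summing the contributions gives betweenness(C) = 20/3.

20/3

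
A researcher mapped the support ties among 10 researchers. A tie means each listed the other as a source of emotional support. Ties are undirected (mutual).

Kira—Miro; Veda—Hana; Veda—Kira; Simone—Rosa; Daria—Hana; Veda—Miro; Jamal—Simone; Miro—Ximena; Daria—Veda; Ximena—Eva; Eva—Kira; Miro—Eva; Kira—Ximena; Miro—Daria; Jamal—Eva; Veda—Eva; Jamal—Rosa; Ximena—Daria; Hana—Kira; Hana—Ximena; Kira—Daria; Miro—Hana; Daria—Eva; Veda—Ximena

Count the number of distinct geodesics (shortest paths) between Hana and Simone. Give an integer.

The shortest distance is 4. The length-4 paths are: Hana–Kira–Eva–Jamal–Simone; Hana–Veda–Eva–Jamal–Simone; Hana–Ximena–Eva–Jamal–Simone; Hana–Miro–Eva–Jamal–Simone; Hana–Daria–Eva–Jamal–Simone.
That gives 5 distinct shortest paths.

5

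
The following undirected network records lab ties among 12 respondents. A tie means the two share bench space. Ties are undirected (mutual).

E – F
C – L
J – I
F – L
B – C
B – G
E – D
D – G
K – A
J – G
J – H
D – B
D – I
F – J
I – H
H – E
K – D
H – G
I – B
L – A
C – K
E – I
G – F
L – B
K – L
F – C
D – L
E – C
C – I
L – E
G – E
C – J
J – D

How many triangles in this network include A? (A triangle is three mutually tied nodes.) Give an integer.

A's neighbors: K and L.
Neighbor pairs that are themselves tied: A–K–L. Each forms one triangle with A, for 1 in total.

1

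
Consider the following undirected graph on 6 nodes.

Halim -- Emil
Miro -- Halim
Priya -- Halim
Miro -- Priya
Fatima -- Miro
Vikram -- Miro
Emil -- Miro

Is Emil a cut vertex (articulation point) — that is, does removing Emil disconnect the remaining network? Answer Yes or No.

No

Even without Emil, every remaining node can still reach every other (the residual graph is connected), so Emil is not a cut vertex.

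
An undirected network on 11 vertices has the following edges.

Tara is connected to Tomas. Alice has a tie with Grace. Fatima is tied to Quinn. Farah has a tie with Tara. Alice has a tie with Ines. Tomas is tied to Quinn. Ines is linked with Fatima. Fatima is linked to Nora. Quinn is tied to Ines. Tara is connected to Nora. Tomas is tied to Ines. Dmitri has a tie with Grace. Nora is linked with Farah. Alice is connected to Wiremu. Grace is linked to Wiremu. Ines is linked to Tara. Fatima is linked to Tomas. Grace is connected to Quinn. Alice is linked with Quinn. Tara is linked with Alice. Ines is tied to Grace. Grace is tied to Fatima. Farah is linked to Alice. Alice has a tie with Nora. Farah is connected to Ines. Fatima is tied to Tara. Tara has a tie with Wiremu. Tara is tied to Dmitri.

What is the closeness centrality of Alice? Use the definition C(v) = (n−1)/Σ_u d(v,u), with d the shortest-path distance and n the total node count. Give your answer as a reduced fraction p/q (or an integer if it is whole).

Distances from Alice: Dmitri:2, Farah:1, Fatima:2, Grace:1, Ines:1, Nora:1, Quinn:1, Tara:1, Tomas:2, Wiremu:1. Sum = 13.
n = 11, so closeness = 10/13.

10/13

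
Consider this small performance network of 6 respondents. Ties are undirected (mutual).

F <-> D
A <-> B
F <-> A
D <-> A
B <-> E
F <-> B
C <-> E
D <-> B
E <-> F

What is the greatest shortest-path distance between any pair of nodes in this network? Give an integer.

Eccentricity of each node (its greatest distance to any other): A:3, B:2, C:3, D:3, E:2, F:2.
The maximum eccentricity is 3, realized for instance by the pair C–A via C – E – F – A. So the diameter is 3.

3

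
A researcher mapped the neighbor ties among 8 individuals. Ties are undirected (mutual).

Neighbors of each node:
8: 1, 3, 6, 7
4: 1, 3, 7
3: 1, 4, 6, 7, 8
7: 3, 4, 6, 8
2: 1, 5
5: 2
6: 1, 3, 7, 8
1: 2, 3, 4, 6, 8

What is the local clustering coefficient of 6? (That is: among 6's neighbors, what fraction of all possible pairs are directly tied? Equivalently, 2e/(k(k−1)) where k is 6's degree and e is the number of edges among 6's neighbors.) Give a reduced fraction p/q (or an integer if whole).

5/6

6's neighbors: 1, 3, 7, and 8 (k = 4).
Possible neighbor pairs: C(4,2) = 6. Edges among them: 1–3, 1–8, 3–7, 3–8, 7–8 → e = 5.
Clustering(6) = 5/6.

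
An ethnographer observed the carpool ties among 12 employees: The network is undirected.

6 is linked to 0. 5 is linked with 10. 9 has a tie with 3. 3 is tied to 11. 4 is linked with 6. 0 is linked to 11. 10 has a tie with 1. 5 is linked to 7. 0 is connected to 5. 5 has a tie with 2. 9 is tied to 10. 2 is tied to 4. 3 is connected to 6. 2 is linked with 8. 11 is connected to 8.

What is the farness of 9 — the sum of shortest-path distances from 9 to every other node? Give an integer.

25

Distances from 9: 0:3, 1:2, 2:3, 3:1, 4:3, 5:2, 6:2, 7:3, 8:3, 10:1, 11:2.
Sum = 3 + 2 + 3 + 1 + 3 + 2 + 2 + 3 + 3 + 1 + 2 = 25.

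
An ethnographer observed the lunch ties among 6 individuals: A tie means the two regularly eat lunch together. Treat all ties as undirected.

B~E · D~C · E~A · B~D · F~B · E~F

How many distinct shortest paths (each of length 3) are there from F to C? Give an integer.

1

The shortest distance is 3, and the only length-3 path is F–B–D–C. So there is exactly 1 shortest path.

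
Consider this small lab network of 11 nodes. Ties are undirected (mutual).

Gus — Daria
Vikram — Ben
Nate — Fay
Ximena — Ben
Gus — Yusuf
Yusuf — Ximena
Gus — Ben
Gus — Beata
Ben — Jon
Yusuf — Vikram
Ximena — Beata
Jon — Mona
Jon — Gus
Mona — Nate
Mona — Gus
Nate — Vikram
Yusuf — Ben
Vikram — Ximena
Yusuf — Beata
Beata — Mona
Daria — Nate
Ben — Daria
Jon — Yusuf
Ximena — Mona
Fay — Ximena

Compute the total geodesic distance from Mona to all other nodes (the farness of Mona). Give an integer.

15

Distances from Mona: Beata:1, Ben:2, Daria:2, Fay:2, Gus:1, Jon:1, Nate:1, Vikram:2, Ximena:1, Yusuf:2.
Sum = 1 + 2 + 2 + 2 + 1 + 1 + 1 + 2 + 1 + 2 = 15.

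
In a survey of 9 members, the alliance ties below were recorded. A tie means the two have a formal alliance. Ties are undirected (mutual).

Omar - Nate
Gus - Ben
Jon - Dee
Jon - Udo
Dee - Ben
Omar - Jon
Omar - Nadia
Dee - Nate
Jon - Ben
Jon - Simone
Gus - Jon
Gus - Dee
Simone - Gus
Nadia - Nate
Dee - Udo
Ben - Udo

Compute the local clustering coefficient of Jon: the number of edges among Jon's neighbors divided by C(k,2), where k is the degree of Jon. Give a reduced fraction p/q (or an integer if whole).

2/5

Jon's neighbors: Ben, Dee, Gus, Omar, Simone, and Udo (k = 6).
Possible neighbor pairs: C(6,2) = 15. Edges among them: Ben–Dee, Ben–Gus, Ben–Udo, Dee–Gus, Dee–Udo, Gus–Simone → e = 6.
Clustering(Jon) = 6/15 = 2/5.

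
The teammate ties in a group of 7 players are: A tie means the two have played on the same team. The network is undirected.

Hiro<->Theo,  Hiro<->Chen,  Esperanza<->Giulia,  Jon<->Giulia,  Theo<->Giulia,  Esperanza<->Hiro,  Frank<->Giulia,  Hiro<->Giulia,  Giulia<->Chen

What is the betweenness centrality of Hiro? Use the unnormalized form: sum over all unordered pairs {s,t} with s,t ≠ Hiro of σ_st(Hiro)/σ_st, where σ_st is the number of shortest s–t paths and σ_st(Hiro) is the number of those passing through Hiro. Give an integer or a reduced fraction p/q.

3/2

Pairs whose geodesics pass through Hiro — Chen–Theo: 1/2; Chen–Esperanza: 1/2; Theo–Esperanza: 1/2.
All other pairs contribute 0.
Summing the contributions gives betweenness(Hiro) = 3/2.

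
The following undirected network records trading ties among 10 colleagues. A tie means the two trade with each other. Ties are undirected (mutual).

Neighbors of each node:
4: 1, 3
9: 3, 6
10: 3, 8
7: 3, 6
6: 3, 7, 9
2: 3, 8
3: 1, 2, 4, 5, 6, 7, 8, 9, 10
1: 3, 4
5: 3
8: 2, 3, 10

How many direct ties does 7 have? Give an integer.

2

7 is directly tied to 3 and 6. That is 2 neighbors, so the degree of 7 is 2.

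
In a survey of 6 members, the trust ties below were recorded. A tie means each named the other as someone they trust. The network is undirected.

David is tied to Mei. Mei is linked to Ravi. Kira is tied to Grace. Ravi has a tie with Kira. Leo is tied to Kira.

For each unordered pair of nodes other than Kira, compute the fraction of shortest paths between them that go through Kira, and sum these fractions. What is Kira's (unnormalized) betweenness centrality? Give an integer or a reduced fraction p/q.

Pairs whose geodesics pass through Kira — Leo–Grace: 1; Leo–David: 1; Leo–Mei: 1; Leo–Ravi: 1; Grace–David: 1; Grace–Mei: 1; Grace–Ravi: 1.
All other pairs contribute 0.
Summing the contributions gives betweenness(Kira) = 7.

7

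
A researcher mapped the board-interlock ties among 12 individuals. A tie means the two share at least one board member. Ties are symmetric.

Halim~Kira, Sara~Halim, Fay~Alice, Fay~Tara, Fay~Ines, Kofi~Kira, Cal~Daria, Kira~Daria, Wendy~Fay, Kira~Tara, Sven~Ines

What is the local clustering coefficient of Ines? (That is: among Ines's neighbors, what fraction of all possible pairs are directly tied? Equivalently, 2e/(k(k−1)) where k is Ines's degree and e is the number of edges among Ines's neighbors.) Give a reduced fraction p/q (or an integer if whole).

Ines's neighbors: Fay and Sven (k = 2).
Possible neighbor pairs: C(2,2) = 1. Edges among them: none → e = 0.
Clustering(Ines) = 0/1.

0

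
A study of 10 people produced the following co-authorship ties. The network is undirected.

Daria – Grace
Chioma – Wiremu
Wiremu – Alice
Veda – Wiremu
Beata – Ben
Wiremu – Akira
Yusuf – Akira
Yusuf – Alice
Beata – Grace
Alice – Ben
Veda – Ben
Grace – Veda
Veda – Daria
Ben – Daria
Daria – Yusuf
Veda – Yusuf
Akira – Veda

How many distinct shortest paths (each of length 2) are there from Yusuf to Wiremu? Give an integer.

3

The shortest distance is 2. The length-2 paths are: Yusuf–Akira–Wiremu; Yusuf–Alice–Wiremu; Yusuf–Veda–Wiremu.
That gives 3 distinct shortest paths.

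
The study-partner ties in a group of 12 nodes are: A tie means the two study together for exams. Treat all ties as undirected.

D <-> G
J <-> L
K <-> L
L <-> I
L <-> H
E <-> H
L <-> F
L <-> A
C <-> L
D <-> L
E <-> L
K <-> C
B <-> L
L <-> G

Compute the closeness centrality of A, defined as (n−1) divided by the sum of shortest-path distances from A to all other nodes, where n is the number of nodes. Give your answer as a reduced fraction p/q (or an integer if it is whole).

Distances from A: B:2, C:2, D:2, E:2, F:2, G:2, H:2, I:2, J:2, K:2, L:1. Sum = 21.
n = 12, so closeness = 11/21.

11/21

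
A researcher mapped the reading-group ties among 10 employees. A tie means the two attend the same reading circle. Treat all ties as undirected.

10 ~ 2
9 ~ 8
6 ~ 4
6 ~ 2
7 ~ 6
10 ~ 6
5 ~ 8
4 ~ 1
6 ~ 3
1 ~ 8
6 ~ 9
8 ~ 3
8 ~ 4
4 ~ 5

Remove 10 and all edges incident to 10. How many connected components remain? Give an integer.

10's neighbors (2 and 6) remain reachable from one another through other ties, so the rest of the network stays in one piece.

1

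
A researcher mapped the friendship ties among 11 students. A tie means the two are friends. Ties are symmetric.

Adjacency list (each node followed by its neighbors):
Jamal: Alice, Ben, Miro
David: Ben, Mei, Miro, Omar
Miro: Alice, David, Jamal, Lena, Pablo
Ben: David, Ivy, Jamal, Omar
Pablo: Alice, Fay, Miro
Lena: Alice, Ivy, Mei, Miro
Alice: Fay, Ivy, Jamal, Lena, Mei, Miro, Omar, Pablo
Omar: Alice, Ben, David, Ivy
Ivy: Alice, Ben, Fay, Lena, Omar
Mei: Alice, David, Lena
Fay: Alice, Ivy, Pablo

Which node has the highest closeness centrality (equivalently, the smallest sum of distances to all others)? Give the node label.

Farness (sum of distances to all others) for each node — Alice:12, Ben:17, David:17, Fay:18, Ivy:15, Jamal:17, Lena:16, Mei:17, Miro:15, Omar:16, Pablo:18.
The smallest farness is 12, for Alice, so Alice has the highest closeness.

Alice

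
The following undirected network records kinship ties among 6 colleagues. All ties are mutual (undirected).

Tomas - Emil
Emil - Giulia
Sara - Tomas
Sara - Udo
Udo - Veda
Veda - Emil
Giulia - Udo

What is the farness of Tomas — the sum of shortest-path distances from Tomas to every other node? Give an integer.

Distances from Tomas: Emil:1, Giulia:2, Sara:1, Udo:2, Veda:2.
Sum = 1 + 2 + 1 + 2 + 2 = 8.

8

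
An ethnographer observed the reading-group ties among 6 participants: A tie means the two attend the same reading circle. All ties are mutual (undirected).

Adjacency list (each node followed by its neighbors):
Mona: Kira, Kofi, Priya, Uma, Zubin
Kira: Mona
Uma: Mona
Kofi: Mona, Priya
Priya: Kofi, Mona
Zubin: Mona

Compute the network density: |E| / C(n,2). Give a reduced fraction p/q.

2/5

There are 6 edges and 6 nodes, so the maximum possible is C(6,2) = 15.
Density = 6/15 = 2/5.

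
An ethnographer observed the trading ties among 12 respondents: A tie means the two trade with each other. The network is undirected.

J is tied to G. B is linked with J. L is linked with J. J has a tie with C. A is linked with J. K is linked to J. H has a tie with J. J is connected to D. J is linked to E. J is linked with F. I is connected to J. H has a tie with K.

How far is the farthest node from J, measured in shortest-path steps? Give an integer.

Distances from J: A:1, B:1, C:1, D:1, E:1, F:1, G:1, H:1, I:1, K:1, L:1.
The largest is 1 (to L, B, I, K, H, C, D, G, A, F, and E), so the eccentricity of J is 1.

1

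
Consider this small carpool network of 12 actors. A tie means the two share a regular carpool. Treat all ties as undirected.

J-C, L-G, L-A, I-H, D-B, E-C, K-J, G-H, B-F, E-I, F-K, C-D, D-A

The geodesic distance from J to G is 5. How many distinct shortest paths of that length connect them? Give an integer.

2

The shortest distance is 5. The length-5 paths are: J–C–E–I–H–G; J–C–D–A–L–G.
That gives 2 distinct shortest paths.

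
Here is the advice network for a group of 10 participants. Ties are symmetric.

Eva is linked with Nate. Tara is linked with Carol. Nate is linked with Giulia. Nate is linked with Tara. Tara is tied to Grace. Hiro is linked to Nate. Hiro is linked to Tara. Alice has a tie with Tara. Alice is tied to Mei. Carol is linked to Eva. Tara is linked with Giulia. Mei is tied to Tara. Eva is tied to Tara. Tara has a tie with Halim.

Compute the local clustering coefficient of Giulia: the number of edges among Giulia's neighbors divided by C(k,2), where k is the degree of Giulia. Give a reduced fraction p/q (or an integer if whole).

Giulia's neighbors: Nate and Tara (k = 2).
Possible neighbor pairs: C(2,2) = 1. Edges among them: Nate–Tara → e = 1.
Clustering(Giulia) = 1/1.

1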